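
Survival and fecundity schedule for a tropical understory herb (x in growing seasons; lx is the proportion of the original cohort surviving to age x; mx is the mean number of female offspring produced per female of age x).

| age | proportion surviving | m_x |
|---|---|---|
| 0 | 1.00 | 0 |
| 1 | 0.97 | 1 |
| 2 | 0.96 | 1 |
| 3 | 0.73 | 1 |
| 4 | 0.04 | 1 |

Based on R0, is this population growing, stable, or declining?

R0 = Σ lx·mx = 0 + 0.97 + 0.96 + 0.73 + 0.04 = 2.7
R0 > 1, so the population is growing.

growing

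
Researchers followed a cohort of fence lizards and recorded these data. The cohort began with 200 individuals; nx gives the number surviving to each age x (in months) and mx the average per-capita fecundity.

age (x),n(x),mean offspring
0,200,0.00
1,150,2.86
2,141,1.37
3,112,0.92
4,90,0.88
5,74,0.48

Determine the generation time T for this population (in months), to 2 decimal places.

1.93

lx = nx/n0 = nx/200: 1, 0.75, 0.705, 0.56, 0.45, 0.37
lx·mx: 0, 2.145, 0.96585, 0.5152, 0.396, 0.1776 → R0 = 4.19965
x·lx·mx: 0, 2.145, 1.9317, 1.5456, 1.584, 0.888 → Σ = 8.0943
T = 8.0943 / 4.19965 = 1.927375… → 1.93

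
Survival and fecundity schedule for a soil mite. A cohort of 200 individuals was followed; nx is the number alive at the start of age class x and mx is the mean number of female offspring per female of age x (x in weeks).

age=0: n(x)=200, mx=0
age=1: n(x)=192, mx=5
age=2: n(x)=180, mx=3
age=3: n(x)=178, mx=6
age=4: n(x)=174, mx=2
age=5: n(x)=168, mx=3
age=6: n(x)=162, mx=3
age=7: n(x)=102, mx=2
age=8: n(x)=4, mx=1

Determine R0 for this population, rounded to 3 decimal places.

20.570

lx = nx/n0 = nx/200: 1, 0.96, 0.9, 0.89, 0.87, 0.84, 0.81, 0.51, 0.02
lx·mx by age: 0, 4.8, 2.7, 5.34, 1.74, 2.52, 2.43, 1.02, 0.02
R0 = Σ lx·mx = 20.57 → 20.570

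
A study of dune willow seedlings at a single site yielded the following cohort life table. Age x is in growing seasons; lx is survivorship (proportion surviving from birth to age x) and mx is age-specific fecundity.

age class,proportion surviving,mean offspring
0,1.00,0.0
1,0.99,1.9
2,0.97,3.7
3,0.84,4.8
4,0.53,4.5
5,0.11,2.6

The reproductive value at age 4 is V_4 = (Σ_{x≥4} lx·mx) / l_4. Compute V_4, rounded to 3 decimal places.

lx·mx for x ≥ 4: 2.385, 0.286 → sum = 2.671
V_4 = 2.671 / l_4 = 2.671 / 0.53 = 5.039623… → 5.040

5.040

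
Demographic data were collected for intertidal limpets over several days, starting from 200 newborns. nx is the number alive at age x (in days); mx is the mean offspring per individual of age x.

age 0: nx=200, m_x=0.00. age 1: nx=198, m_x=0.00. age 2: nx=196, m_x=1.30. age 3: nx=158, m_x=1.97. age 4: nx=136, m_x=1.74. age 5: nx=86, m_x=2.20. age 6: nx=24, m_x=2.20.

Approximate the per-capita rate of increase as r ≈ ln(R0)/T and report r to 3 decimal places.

lx = nx/n0 = nx/200: 1, 0.99, 0.98, 0.79, 0.68, 0.43, 0.12
R0 = Σ lx·mx = 0 + 0 + 1.274 + 1.5563 + 1.1832 + 0.946 + 0.264 = 5.2235
Σ x·lx·mx = 18.2637; T = 18.2637/5.2235 = 3.49645…
r ≈ ln(R0)/T = ln(5.2235)/3.49645… = 0.47281… → 0.473

0.473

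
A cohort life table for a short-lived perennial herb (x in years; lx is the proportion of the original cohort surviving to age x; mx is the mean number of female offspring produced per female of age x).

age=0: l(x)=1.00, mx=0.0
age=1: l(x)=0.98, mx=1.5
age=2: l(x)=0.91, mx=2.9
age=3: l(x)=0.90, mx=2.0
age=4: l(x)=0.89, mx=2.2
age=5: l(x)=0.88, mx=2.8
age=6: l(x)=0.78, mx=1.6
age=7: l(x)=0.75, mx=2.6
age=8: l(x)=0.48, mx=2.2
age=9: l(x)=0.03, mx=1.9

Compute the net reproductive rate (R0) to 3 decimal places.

lx·mx by age: 0, 1.47, 2.639, 1.8, 1.958, 2.464, 1.248, 1.95, 1.056, 0.057
R0 = Σ lx·mx = 14.642 → 14.642

14.642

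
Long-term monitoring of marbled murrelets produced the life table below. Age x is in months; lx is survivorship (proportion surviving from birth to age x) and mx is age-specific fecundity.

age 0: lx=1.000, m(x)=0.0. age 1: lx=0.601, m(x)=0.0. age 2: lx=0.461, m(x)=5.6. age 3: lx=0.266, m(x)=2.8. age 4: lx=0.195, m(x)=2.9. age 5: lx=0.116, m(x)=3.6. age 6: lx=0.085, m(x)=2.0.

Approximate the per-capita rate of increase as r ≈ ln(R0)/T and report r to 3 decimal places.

R0 = Σ lx·mx = 0 + 0 + 2.5816 + 0.7448 + 0.5655 + 0.4176 + 0.17 = 4.4795
Σ x·lx·mx = 12.7676; T = 12.7676/4.4795 = 2.85023…
r ≈ ln(R0)/T = ln(4.4795)/2.85023… = 0.5261… → 0.526

0.526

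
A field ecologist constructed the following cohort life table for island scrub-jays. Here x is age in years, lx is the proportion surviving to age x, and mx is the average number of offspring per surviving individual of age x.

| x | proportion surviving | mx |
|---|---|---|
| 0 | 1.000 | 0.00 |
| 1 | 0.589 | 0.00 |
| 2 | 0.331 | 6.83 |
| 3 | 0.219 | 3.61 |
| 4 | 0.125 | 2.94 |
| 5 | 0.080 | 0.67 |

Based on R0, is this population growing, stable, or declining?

R0 = Σ lx·mx = 0 + 0 + 2.26073 + 0.79059 + 0.3675 + 0.0536 = 3.47242
R0 > 1, so the population is growing.

growing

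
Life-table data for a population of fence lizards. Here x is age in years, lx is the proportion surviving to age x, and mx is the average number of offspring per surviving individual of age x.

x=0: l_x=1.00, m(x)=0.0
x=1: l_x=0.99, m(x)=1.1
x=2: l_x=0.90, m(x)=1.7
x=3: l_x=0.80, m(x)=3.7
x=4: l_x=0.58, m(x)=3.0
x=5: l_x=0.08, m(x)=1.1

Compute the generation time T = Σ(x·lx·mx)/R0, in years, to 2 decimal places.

2.76

lx·mx: 0, 1.089, 1.53, 2.96, 1.74, 0.088 → R0 = 7.407
x·lx·mx: 0, 1.089, 3.06, 8.88, 6.96, 0.44 → Σ = 20.429
T = 20.429 / 7.407 = 2.758067… → 2.76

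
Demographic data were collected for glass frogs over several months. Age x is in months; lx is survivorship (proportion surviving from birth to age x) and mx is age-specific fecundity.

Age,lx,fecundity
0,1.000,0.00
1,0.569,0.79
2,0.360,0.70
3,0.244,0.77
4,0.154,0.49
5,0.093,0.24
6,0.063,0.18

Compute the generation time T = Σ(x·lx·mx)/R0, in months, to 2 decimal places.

lx·mx: 0, 0.44951, 0.252, 0.18788, 0.07546, 0.02232, 0.01134 → R0 = 0.99851
x·lx·mx: 0, 0.44951, 0.504, 0.56364, 0.30184, 0.1116, 0.06804 → Σ = 1.99863
T = 1.99863 / 0.99851 = 2.001612… → 2.00

2.00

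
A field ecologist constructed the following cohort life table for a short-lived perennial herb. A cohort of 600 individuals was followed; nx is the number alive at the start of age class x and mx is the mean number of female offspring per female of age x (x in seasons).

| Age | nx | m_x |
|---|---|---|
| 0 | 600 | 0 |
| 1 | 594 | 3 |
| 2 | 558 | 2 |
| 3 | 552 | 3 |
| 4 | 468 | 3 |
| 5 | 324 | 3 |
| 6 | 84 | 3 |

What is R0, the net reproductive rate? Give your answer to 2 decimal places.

lx = nx/n0 = nx/600: 1, 0.99, 0.93, 0.92, 0.78, 0.54, 0.14
lx·mx by age: 0, 2.97, 1.86, 2.76, 2.34, 1.62, 0.42
R0 = Σ lx·mx = 11.97 → 11.97

11.97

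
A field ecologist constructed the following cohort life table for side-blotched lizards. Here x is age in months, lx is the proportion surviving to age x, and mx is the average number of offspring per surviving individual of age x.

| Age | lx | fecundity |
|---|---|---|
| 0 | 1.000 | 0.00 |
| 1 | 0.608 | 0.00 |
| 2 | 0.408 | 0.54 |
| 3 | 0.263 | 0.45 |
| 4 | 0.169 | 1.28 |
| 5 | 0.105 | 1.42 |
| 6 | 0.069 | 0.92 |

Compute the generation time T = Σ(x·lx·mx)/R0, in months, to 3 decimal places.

lx·mx: 0, 0, 0.22032, 0.11835, 0.21632, 0.1491, 0.06348 → R0 = 0.76757
x·lx·mx: 0, 0, 0.44064, 0.35505, 0.86528, 0.7455, 0.38088 → Σ = 2.78735
T = 2.78735 / 0.76757 = 3.631395… → 3.631

3.631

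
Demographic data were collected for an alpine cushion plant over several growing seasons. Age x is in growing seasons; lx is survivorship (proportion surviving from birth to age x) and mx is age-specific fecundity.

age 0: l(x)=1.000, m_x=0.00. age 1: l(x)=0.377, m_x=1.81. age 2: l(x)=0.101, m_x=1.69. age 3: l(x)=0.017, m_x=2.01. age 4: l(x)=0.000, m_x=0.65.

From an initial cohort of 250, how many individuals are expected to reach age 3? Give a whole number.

Expected survivors = N0 · l_3 = 250 × 0.017 = 4.25 → 4

4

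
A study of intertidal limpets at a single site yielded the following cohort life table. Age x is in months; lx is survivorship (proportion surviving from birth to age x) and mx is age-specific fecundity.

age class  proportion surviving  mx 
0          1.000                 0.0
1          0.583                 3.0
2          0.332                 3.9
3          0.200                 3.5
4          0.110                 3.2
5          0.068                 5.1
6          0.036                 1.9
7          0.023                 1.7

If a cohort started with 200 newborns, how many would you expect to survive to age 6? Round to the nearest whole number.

7

Expected survivors = N0 · l_6 = 200 × 0.036 = 7.2 → 7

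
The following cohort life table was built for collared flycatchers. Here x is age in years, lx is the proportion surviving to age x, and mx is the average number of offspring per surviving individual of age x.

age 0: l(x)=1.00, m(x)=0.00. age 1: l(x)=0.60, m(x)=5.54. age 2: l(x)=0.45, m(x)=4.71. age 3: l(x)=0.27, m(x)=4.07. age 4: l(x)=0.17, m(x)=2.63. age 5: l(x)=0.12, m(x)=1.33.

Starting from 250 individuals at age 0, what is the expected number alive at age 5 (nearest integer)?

30

Expected survivors = N0 · l_5 = 250 × 0.12 = 30 → 30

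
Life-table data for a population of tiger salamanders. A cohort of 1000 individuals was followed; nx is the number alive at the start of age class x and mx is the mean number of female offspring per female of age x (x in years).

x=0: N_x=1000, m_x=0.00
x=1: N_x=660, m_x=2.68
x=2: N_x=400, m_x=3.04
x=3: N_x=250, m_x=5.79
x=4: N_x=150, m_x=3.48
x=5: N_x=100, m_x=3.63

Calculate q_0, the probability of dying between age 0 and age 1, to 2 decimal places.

lx = nx/n0 = nx/1000: 1, 0.66, 0.4, 0.25, 0.15, 0.1
q_0 = (l_0 − l_1) / l_0 = (1 − 0.66) / 1
     = 0.34 / 1 = 0.34 → 0.34

0.34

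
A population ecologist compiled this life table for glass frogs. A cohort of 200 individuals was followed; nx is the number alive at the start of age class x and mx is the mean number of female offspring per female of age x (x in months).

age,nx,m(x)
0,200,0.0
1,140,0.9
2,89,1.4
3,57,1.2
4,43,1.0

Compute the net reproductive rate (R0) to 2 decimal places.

1.81

lx = nx/n0 = nx/200: 1, 0.7, 0.445, 0.285, 0.215
lx·mx by age: 0, 0.63, 0.623, 0.342, 0.215
R0 = Σ lx·mx = 1.81 → 1.81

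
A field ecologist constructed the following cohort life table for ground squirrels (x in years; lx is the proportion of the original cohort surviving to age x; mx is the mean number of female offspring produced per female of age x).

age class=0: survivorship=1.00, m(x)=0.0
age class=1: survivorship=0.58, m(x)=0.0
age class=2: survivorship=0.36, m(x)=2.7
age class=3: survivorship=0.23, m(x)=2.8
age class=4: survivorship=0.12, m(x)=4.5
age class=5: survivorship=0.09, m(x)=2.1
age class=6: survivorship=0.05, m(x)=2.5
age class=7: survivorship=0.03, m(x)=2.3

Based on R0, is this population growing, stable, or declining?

growing

R0 = Σ lx·mx = 0 + 0 + 0.972 + 0.644 + 0.54 + 0.189 + 0.125 + 0.069 = 2.539
R0 > 1, so the population is growing.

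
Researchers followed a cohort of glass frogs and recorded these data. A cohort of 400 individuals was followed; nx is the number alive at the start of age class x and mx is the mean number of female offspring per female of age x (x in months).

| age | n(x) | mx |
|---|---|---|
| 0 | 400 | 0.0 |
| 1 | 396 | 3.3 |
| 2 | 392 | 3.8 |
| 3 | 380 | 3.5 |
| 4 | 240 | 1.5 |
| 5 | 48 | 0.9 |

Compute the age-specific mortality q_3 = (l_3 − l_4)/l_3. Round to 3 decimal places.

lx = nx/n0 = nx/400: 1, 0.99, 0.98, 0.95, 0.6, 0.12
q_3 = (l_3 − l_4) / l_3 = (0.95 − 0.6) / 0.95
     = 0.35 / 0.95 = 0.368421… → 0.368

0.368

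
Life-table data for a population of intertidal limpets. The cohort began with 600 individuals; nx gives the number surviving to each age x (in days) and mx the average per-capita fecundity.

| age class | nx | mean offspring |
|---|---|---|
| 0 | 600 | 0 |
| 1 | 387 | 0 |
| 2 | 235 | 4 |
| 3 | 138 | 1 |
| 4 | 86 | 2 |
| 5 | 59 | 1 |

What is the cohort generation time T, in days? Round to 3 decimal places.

lx = nx/n0 = nx/600: 1, 0.645, 0.39167…, 0.23, 0.14333…, 0.09833…
lx·mx: 0, 0, 1.566667…, 0.23, 0.286667…, 0.098333… → R0 = 2.181667…
x·lx·mx: 0, 0, 3.133333…, 0.69, 1.146667…, 0.491667… → Σ = 5.461667…
T = 5.461667… / 2.181667… = 2.503438… → 2.503

2.503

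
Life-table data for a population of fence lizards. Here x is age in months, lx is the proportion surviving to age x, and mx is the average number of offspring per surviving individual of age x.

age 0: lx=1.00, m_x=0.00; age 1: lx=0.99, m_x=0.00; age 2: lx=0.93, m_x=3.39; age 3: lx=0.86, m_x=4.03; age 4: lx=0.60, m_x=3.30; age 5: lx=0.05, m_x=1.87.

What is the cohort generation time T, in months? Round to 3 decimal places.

2.887

lx·mx: 0, 0, 3.1527, 3.4658, 1.98, 0.0935 → R0 = 8.692
x·lx·mx: 0, 0, 6.3054, 10.3974, 7.92, 0.4675 → Σ = 25.0903
T = 25.0903 / 8.692 = 2.886597… → 2.887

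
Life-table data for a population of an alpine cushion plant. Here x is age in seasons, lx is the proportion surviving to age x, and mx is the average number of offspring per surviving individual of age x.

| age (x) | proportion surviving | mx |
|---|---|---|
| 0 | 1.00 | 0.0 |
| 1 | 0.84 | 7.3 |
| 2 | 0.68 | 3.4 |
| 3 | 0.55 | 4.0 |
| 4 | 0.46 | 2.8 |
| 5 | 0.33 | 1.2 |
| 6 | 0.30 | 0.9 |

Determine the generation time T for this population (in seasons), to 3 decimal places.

lx·mx: 0, 6.132, 2.312, 2.2, 1.288, 0.396, 0.27 → R0 = 12.598
x·lx·mx: 0, 6.132, 4.624, 6.6, 5.152, 1.98, 1.62 → Σ = 26.108
T = 26.108 / 12.598 = 2.072392… → 2.072

2.072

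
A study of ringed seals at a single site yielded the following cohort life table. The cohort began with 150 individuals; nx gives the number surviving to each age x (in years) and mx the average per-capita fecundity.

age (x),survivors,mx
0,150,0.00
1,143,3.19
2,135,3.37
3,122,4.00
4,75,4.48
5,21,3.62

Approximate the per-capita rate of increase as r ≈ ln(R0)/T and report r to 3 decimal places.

lx = nx/n0 = nx/150: 1, 0.95333…, 0.9, 0.81333…, 0.5, 0.14
R0 = Σ lx·mx = 0 + 3.04113… + 3.033 + 3.25333… + 2.24 + 0.5068 = 12.074267…
Σ x·lx·mx = 30.361133…; T = 30.361133…/12.074267… = 2.51453…
r ≈ ln(R0)/T = ln(12.074267…)/2.51453… = 0.99067… → 0.991

0.991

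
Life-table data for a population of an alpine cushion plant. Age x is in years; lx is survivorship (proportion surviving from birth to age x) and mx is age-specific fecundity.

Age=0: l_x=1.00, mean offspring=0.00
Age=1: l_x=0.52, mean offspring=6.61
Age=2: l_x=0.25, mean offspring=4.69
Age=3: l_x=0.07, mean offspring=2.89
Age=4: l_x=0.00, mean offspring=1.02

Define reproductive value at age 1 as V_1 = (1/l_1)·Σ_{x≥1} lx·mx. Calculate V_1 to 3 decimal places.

lx·mx for x ≥ 1: 3.4372, 1.1725, 0.2023, 0 → sum = 4.812
V_1 = 4.812 / l_1 = 4.812 / 0.52 = 9.253846… → 9.254

9.254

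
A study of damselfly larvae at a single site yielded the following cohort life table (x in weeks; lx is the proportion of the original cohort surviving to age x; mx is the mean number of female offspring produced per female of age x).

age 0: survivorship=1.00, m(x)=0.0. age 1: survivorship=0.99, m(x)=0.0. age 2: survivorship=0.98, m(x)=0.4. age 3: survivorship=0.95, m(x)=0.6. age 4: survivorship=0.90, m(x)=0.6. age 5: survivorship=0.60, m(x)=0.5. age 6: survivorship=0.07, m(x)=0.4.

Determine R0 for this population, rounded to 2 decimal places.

lx·mx by age: 0, 0, 0.392, 0.57, 0.54, 0.3, 0.028
R0 = Σ lx·mx = 1.83 → 1.83

1.83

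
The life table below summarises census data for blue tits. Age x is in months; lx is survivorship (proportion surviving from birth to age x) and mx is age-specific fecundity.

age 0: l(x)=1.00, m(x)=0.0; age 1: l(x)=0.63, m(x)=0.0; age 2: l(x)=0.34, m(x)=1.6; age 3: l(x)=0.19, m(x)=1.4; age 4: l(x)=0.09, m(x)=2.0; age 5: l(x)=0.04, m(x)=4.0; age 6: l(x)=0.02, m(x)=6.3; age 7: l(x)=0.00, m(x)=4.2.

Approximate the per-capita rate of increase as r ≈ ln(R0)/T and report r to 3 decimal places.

R0 = Σ lx·mx = 0 + 0 + 0.544 + 0.266 + 0.18 + 0.16 + 0.126 + 0 = 1.276
Σ x·lx·mx = 4.162; T = 4.162/1.276 = 3.26176…
r ≈ ln(R0)/T = ln(1.276)/3.26176… = 0.07472… → 0.075

0.075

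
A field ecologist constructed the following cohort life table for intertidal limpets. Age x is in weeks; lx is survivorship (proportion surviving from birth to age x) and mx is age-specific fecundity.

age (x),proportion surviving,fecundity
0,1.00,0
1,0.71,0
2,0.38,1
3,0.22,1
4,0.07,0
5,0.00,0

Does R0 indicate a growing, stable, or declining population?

declining

R0 = Σ lx·mx = 0 + 0 + 0.38 + 0.22 + 0 + 0 = 0.6
R0 < 1, so the population is declining.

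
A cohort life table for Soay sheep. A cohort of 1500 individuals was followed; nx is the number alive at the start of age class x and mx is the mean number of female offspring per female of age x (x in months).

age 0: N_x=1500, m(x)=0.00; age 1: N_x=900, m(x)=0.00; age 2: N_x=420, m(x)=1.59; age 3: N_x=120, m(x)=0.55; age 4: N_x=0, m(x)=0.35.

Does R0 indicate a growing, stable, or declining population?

lx = nx/n0 = nx/1500: 1, 0.6, 0.28, 0.08, 0
R0 = Σ lx·mx = 0 + 0 + 0.4452 + 0.044 + 0 = 0.4892
R0 < 1, so the population is declining.

declining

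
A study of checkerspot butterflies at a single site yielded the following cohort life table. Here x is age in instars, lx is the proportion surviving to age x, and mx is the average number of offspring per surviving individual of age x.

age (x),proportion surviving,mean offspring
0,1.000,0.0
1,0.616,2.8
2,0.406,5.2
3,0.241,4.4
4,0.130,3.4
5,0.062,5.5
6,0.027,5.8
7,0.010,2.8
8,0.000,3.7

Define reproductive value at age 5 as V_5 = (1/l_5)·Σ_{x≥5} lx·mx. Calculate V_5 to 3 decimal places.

lx·mx for x ≥ 5: 0.341, 0.1566, 0.028, 0 → sum = 0.5256
V_5 = 0.5256 / l_5 = 0.5256 / 0.062 = 8.477419… → 8.477

8.477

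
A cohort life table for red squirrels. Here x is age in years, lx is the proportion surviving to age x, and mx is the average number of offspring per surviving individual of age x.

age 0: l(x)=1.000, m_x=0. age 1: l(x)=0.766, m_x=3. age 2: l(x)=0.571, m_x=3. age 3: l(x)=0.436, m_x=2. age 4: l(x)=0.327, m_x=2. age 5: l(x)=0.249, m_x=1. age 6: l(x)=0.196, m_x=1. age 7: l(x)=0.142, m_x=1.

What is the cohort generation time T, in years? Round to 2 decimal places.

lx·mx: 0, 2.298, 1.713, 0.872, 0.654, 0.249, 0.196, 0.142 → R0 = 6.124
x·lx·mx: 0, 2.298, 3.426, 2.616, 2.616, 1.245, 1.176, 0.994 → Σ = 14.371
T = 14.371 / 6.124 = 2.346669… → 2.35

2.35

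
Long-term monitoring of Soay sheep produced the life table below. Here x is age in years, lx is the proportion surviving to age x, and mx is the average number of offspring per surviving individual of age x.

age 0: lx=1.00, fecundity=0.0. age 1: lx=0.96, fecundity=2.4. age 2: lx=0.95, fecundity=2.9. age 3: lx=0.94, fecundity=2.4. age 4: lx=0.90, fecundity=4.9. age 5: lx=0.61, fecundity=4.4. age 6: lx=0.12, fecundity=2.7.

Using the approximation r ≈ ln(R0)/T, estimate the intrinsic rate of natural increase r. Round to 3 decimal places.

0.833

R0 = Σ lx·mx = 0 + 2.304 + 2.755 + 2.256 + 4.41 + 2.684 + 0.324 = 14.733
Σ x·lx·mx = 47.586; T = 47.586/14.733 = 3.22989…
r ≈ ln(R0)/T = ln(14.733)/3.22989… = 0.83287… → 0.833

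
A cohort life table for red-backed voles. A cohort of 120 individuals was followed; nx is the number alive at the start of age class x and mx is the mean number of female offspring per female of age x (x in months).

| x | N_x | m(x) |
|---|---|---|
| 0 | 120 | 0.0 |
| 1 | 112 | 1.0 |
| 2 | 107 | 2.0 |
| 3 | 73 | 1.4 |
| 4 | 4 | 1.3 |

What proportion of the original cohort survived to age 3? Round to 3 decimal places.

l_3 = n_3/n_0 = 73/120 = 0.608333… → 0.608

0.608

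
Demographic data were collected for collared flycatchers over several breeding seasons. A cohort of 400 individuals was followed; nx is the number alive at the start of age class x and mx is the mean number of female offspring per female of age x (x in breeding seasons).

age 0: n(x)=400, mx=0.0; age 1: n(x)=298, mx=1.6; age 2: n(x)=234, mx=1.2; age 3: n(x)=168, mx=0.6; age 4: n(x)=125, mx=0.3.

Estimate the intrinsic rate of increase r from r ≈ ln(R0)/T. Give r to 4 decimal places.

lx = nx/n0 = nx/400: 1, 0.745, 0.585, 0.42, 0.3125
R0 = Σ lx·mx = 0 + 1.192 + 0.702 + 0.252 + 0.09375 = 2.23975
Σ x·lx·mx = 3.727; T = 3.727/2.23975 = 1.66403…
r ≈ ln(R0)/T = ln(2.23975)/1.66403… = 0.484587… → 0.4846

0.4846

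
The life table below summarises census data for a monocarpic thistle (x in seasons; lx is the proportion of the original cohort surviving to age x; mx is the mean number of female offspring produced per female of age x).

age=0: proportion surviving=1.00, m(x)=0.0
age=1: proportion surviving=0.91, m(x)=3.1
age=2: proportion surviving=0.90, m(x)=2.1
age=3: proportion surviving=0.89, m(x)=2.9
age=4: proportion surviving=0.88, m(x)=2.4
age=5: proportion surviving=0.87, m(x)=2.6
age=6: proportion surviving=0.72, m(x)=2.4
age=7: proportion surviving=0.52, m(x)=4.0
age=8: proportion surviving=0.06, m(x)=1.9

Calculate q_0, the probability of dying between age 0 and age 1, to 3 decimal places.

0.090

q_0 = (l_0 − l_1) / l_0 = (1 − 0.91) / 1
     = 0.09 / 1 = 0.09 → 0.090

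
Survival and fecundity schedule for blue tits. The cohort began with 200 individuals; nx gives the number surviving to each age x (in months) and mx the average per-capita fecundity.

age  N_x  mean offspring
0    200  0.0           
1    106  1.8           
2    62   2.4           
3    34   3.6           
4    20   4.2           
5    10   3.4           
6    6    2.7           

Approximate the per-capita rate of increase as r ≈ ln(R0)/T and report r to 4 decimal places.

0.4464

lx = nx/n0 = nx/200: 1, 0.53, 0.31, 0.17, 0.1, 0.05, 0.03
R0 = Σ lx·mx = 0 + 0.954 + 0.744 + 0.612 + 0.42 + 0.17 + 0.081 = 2.981
Σ x·lx·mx = 7.294; T = 7.294/2.981 = 2.44683…
r ≈ ln(R0)/T = ln(2.981)/2.44683… = 0.446398… → 0.4464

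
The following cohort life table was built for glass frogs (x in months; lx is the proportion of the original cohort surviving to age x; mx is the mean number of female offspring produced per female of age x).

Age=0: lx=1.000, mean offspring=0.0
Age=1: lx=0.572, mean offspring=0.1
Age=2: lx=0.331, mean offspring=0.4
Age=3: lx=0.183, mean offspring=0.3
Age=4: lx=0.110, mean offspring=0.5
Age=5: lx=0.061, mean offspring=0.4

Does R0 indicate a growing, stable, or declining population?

R0 = Σ lx·mx = 0 + 0.0572 + 0.1324 + 0.0549 + 0.055 + 0.0244 = 0.3239
R0 < 1, so the population is declining.

declining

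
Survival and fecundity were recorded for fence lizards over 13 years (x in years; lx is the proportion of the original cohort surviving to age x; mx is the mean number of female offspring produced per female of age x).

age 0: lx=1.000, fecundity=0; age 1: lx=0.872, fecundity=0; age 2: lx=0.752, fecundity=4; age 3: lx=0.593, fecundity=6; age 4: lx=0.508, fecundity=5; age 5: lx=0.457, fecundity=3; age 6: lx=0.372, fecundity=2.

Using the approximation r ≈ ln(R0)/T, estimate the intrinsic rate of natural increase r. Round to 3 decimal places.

R0 = Σ lx·mx = 0 + 0 + 3.008 + 3.558 + 2.54 + 1.371 + 0.744 = 11.221
Σ x·lx·mx = 38.169; T = 38.169/11.221 = 3.40157…
r ≈ ln(R0)/T = ln(11.221)/3.40157… = 0.71079… → 0.711

0.711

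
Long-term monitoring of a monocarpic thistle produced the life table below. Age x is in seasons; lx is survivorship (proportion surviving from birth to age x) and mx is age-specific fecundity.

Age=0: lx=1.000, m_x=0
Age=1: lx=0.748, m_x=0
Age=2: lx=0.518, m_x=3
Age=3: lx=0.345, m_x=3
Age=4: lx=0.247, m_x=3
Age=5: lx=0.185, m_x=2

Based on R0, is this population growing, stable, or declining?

R0 = Σ lx·mx = 0 + 0 + 1.554 + 1.035 + 0.741 + 0.37 = 3.7
R0 > 1, so the population is growing.

growing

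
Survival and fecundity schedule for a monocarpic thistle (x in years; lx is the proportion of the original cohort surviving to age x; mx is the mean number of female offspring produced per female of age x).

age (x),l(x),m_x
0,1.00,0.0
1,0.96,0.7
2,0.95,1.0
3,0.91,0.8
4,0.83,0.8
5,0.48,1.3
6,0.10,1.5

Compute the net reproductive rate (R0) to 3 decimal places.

lx·mx by age: 0, 0.672, 0.95, 0.728, 0.664, 0.624, 0.15
R0 = Σ lx·mx = 3.788 → 3.788

3.788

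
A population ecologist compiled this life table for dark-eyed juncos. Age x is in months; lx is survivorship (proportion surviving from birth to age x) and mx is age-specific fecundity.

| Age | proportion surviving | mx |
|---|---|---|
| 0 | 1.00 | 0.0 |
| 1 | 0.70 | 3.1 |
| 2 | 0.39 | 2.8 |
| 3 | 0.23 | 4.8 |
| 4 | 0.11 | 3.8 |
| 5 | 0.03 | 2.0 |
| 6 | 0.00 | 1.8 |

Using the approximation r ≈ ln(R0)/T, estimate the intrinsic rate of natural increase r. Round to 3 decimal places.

0.793

R0 = Σ lx·mx = 0 + 2.17 + 1.092 + 1.104 + 0.418 + 0.06 + 0 = 4.844
Σ x·lx·mx = 9.638; T = 9.638/4.844 = 1.98968…
r ≈ ln(R0)/T = ln(4.844)/1.98968… = 0.79296… → 0.793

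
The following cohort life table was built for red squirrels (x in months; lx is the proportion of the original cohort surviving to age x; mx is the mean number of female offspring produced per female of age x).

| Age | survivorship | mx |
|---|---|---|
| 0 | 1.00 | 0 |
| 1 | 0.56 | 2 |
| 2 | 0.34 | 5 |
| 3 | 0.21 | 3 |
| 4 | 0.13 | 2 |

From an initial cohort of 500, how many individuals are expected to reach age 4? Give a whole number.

Expected survivors = N0 · l_4 = 500 × 0.13 = 65 → 65

65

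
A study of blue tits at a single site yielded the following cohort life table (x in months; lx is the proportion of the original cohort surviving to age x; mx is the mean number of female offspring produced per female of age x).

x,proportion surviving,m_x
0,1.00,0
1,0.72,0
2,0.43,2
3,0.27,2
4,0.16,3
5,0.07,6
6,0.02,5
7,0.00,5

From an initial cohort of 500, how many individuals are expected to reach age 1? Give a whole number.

360

Expected survivors = N0 · l_1 = 500 × 0.72 = 360 → 360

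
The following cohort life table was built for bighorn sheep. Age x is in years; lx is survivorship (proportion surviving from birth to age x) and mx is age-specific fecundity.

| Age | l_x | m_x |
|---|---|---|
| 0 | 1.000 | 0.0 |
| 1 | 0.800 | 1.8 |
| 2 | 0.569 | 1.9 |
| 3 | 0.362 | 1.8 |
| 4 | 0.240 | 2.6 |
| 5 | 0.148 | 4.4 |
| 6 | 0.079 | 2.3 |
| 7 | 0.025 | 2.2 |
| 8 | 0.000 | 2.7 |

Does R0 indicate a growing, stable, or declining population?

R0 = Σ lx·mx = 0 + 1.44 + 1.0811 + 0.6516 + 0.624 + 0.6512 + 0.1817 + 0.055 + 0 = 4.6846
R0 > 1, so the population is growing.

growing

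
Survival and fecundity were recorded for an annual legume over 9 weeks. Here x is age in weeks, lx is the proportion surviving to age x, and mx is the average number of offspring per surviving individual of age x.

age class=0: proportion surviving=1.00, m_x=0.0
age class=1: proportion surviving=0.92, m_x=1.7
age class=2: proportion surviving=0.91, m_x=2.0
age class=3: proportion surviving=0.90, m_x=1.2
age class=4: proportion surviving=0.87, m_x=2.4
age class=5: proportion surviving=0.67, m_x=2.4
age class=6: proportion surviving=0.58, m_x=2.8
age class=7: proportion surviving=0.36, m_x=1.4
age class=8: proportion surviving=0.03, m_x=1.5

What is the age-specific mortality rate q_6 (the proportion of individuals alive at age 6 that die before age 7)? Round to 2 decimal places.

q_6 = (l_6 − l_7) / l_6 = (0.58 − 0.36) / 0.58
     = 0.22 / 0.58 = 0.37931… → 0.38

0.38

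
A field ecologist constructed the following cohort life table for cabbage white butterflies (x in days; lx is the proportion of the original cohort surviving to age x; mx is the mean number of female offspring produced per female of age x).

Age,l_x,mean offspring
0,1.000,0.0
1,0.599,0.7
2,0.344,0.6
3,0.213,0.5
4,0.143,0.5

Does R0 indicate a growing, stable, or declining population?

declining

R0 = Σ lx·mx = 0 + 0.4193 + 0.2064 + 0.1065 + 0.0715 = 0.8037
R0 < 1, so the population is declining.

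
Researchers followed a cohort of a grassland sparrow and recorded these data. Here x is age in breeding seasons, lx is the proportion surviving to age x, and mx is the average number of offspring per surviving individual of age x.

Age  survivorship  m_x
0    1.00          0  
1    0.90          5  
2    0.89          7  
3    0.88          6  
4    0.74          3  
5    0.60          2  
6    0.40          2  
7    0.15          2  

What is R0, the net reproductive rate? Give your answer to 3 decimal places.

20.530

lx·mx by age: 0, 4.5, 6.23, 5.28, 2.22, 1.2, 0.8, 0.3
R0 = Σ lx·mx = 20.53 → 20.530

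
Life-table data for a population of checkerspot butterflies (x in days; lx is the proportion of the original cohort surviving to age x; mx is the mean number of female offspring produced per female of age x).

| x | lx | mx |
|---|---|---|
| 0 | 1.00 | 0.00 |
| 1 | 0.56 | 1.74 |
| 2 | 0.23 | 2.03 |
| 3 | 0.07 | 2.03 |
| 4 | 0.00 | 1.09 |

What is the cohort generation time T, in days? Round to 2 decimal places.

lx·mx: 0, 0.9744, 0.4669, 0.1421, 0 → R0 = 1.5834
x·lx·mx: 0, 0.9744, 0.9338, 0.4263, 0 → Σ = 2.3345
T = 2.3345 / 1.5834 = 1.474359… → 1.47

1.47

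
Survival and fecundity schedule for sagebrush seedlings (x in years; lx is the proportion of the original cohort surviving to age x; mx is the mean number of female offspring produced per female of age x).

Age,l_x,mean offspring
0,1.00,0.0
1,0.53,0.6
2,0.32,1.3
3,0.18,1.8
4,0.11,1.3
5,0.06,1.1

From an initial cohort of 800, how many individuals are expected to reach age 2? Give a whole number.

256

Expected survivors = N0 · l_2 = 800 × 0.32 = 256 → 256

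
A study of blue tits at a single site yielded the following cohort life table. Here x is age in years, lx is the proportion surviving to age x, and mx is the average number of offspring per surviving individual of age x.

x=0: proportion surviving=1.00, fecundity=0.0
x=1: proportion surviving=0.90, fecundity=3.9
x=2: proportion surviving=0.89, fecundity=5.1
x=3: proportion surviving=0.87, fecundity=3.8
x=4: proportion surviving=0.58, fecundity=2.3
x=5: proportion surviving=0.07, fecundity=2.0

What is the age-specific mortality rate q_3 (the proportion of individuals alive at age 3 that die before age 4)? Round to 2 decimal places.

0.33

q_3 = (l_3 − l_4) / l_3 = (0.87 − 0.58) / 0.87
     = 0.29 / 0.87 = 0.333333… → 0.33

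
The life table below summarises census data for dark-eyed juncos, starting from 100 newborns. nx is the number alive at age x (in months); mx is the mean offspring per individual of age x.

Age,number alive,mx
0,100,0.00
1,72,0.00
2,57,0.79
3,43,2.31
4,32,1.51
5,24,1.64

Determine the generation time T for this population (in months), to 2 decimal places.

lx = nx/n0 = nx/100: 1, 0.72, 0.57, 0.43, 0.32, 0.24
lx·mx: 0, 0, 0.4503, 0.9933, 0.4832, 0.3936 → R0 = 2.3204
x·lx·mx: 0, 0, 0.9006, 2.9799, 1.9328, 1.968 → Σ = 7.7813
T = 7.7813 / 2.3204 = 3.35343… → 3.35

3.35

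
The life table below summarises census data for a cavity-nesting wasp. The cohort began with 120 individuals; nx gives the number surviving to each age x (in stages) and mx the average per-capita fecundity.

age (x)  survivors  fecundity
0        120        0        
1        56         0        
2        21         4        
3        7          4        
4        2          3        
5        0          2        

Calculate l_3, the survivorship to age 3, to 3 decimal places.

l_3 = n_3/n_0 = 7/120 = 0.058333… → 0.058

0.058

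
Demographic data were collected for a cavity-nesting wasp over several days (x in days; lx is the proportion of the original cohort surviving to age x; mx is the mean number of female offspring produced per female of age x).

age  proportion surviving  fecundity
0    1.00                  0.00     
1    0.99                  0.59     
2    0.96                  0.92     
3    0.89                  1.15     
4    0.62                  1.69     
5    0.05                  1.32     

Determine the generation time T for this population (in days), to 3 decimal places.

2.758

lx·mx: 0, 0.5841, 0.8832, 1.0235, 1.0478, 0.066 → R0 = 3.6046
x·lx·mx: 0, 0.5841, 1.7664, 3.0705, 4.1912, 0.33 → Σ = 9.9422
T = 9.9422 / 3.6046 = 2.758198… → 2.758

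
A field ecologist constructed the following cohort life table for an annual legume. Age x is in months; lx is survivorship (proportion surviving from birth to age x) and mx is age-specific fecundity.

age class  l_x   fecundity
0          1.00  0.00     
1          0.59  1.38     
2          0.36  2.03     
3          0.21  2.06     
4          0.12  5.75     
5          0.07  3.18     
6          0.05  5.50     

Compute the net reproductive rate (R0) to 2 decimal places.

lx·mx by age: 0, 0.8142, 0.7308, 0.4326, 0.69, 0.2226, 0.275
R0 = Σ lx·mx = 3.1652 → 3.17

3.17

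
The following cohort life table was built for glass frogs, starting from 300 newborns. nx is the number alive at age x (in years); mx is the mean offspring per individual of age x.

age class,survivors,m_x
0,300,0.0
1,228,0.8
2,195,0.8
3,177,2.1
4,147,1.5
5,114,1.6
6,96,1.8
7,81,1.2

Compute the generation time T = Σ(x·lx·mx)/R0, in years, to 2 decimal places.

lx = nx/n0 = nx/300: 1, 0.76, 0.65, 0.59, 0.49, 0.38, 0.32, 0.27
lx·mx: 0, 0.608, 0.52, 1.239, 0.735, 0.608, 0.576, 0.324 → R0 = 4.61
x·lx·mx: 0, 0.608, 1.04, 3.717, 2.94, 3.04, 3.456, 2.268 → Σ = 17.069
T = 17.069 / 4.61 = 3.702603… → 3.70

3.70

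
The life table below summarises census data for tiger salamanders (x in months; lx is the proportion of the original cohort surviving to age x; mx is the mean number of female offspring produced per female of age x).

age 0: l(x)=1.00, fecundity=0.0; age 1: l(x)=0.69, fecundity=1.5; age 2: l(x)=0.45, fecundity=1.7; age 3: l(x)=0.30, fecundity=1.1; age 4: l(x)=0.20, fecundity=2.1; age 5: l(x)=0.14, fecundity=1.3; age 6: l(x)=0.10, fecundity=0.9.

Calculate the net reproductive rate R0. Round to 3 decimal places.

lx·mx by age: 0, 1.035, 0.765, 0.33, 0.42, 0.182, 0.09
R0 = Σ lx·mx = 2.822 → 2.822

2.822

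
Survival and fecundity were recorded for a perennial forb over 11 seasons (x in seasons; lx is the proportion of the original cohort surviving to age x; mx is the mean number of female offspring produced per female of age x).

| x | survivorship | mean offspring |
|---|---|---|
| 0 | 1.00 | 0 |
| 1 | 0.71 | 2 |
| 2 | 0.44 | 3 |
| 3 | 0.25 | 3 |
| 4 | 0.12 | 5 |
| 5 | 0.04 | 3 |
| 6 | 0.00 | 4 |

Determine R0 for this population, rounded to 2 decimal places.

4.21

lx·mx by age: 0, 1.42, 1.32, 0.75, 0.6, 0.12, 0
R0 = Σ lx·mx = 4.21 → 4.21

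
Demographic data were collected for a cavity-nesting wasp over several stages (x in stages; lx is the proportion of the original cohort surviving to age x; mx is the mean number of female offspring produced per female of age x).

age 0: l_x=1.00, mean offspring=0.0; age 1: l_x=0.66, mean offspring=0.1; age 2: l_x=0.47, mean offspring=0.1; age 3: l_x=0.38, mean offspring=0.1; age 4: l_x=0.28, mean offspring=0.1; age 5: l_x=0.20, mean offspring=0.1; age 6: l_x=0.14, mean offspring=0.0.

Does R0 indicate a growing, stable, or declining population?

declining

R0 = Σ lx·mx = 0 + 0.066 + 0.047 + 0.038 + 0.028 + 0.02 + 0 = 0.199
R0 < 1, so the population is declining.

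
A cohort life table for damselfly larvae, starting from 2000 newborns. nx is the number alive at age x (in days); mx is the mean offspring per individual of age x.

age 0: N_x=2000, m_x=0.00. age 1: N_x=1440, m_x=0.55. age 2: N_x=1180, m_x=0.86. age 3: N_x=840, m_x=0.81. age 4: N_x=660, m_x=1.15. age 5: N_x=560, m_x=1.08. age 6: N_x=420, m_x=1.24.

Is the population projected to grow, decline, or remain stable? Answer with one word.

growing

lx = nx/n0 = nx/2000: 1, 0.72, 0.59, 0.42, 0.33, 0.28, 0.21
R0 = Σ lx·mx = 0 + 0.396 + 0.5074 + 0.3402 + 0.3795 + 0.3024 + 0.2604 = 2.1859
R0 > 1, so the population is growing.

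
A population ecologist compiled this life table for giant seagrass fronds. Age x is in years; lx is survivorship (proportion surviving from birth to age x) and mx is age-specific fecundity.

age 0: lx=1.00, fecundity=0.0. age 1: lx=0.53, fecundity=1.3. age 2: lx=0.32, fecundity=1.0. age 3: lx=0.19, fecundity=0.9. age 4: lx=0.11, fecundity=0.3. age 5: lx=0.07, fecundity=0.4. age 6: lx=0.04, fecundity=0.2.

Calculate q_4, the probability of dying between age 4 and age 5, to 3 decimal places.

0.364

q_4 = (l_4 − l_5) / l_4 = (0.11 − 0.07) / 0.11
     = 0.04 / 0.11 = 0.363636… → 0.364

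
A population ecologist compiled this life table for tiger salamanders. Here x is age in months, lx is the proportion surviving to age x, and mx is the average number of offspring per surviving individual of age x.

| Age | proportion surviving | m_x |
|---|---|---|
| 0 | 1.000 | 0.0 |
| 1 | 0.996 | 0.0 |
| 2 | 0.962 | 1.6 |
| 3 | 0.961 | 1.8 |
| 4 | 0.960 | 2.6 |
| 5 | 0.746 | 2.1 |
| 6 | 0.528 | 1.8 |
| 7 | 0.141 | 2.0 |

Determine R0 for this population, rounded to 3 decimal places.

8.564

lx·mx by age: 0, 0, 1.5392, 1.7298, 2.496, 1.5666, 0.9504, 0.282
R0 = Σ lx·mx = 8.564 → 8.564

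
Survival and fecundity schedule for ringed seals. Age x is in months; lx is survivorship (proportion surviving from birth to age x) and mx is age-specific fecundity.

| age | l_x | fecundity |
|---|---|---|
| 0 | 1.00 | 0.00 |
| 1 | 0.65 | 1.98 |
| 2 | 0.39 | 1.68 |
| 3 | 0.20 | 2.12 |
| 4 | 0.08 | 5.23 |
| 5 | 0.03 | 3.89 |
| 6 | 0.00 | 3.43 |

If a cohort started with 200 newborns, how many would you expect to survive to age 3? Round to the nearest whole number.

40

Expected survivors = N0 · l_3 = 200 × 0.20 = 40 → 40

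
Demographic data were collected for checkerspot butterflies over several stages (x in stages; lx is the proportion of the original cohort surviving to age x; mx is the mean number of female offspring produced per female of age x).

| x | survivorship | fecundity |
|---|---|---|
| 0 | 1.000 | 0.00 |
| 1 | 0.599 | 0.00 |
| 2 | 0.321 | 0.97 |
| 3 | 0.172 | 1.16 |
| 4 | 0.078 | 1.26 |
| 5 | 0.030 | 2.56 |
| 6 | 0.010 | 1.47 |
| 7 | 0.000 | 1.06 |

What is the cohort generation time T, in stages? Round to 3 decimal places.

2.978

lx·mx: 0, 0, 0.31137, 0.19952, 0.09828, 0.0768, 0.0147, 0 → R0 = 0.70067
x·lx·mx: 0, 0, 0.62274, 0.59856, 0.39312, 0.384, 0.0882, 0 → Σ = 2.08662
T = 2.08662 / 0.70067 = 2.978035… → 2.978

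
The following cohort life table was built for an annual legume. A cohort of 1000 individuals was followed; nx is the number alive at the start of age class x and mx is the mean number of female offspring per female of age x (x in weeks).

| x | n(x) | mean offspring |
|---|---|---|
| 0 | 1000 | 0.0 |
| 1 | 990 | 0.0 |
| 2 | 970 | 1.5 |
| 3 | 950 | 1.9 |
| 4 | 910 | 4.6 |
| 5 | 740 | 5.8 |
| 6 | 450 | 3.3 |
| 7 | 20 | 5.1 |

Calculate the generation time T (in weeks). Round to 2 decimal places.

lx = nx/n0 = nx/1000: 1, 0.99, 0.97, 0.95, 0.91, 0.74, 0.45, 0.02
lx·mx: 0, 0, 1.455, 1.805, 4.186, 4.292, 1.485, 0.102 → R0 = 13.325
x·lx·mx: 0, 0, 2.91, 5.415, 16.744, 21.46, 8.91, 0.714 → Σ = 56.153
T = 56.153 / 13.325 = 4.214109… → 4.21

4.21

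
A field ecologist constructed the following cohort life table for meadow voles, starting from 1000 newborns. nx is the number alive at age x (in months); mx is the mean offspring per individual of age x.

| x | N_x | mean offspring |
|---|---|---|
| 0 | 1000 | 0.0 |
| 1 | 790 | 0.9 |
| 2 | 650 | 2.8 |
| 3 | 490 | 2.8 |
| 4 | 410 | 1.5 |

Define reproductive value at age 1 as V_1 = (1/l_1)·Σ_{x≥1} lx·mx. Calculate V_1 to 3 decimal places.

lx = nx/n0 = nx/1000: 1, 0.79, 0.65, 0.49, 0.41
lx·mx for x ≥ 1: 0.711, 1.82, 1.372, 0.615 → sum = 4.518
V_1 = 4.518 / l_1 = 4.518 / 0.79 = 5.718987… → 5.719

5.719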